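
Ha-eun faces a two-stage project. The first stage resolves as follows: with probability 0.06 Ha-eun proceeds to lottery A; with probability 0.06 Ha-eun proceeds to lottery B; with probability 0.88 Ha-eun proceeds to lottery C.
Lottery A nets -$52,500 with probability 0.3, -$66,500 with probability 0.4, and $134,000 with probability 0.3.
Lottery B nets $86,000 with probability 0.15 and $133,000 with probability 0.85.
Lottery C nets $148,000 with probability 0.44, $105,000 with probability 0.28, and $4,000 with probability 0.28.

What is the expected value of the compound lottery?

$91,591.20

EV(A) = 0.3 × (-52500) + 0.4 × (-66500) + 0.3 × 134000 = -15750 − 26600 + 40200 = -2150
EV(B) = 0.15 × 86000 + 0.85 × 133000 = 12900 + 113050 = 125950
EV(C) = 0.44 × 148000 + 0.28 × 105000 + 0.28 × 4000 = 65120 + 29400 + 1120 = 95640
Overall = 0.06 × (-2150) + 0.06 × 125950 + 0.88 × 95640 = -129 + 7557 + 84163.2 = 91591.2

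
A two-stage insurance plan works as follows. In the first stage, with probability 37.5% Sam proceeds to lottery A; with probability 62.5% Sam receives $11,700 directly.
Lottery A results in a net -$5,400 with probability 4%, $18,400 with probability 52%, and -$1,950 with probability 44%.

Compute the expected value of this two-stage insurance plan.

EV(A) = 0.04 × (-5400) + 0.52 × 18400 + 0.44 × (-1950) = -216 + 9568 − 858 = 8494
Branch B: 11700 (certain)
Overall = 0.375 × 8494 + 0.625 × 11700 = 3185.25 + 7312.5 = 10497.75

$10,497.75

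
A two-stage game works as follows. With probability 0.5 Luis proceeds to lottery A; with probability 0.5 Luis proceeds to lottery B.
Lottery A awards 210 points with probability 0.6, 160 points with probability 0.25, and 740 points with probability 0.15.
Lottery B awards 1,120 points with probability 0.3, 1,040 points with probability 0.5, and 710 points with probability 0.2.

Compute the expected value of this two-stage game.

EV(A) = 0.6 × 210 + 0.25 × 160 + 0.15 × 740 = 126 + 40 + 111 = 277
EV(B) = 0.3 × 1120 + 0.5 × 1040 + 0.2 × 710 = 336 + 520 + 142 = 998
Overall = 0.5 × 277 + 0.5 × 998 = 138.5 + 499 = 637.5

637.5 points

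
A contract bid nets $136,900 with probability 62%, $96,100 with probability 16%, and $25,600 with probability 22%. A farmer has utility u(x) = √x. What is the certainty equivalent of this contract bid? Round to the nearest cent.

$98,721.64

E[u] = 0.62·√136900 + 0.16·√96100 + 0.22·√25600 = 0.62·370 + 0.16·310 + 0.22·160 = 314.2
CE = (314.2)² = 98721.64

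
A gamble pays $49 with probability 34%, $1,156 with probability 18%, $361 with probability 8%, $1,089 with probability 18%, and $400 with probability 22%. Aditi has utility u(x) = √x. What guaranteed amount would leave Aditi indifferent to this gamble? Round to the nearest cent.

E[u] = 0.34·√49 + 0.18·√1156 + 0.08·√361 + 0.18·√1089 + 0.22·√400 = 0.34·7 + 0.18·34 + 0.08·19 + 0.18·33 + 0.22·20 = 20.36
CE = (20.36)² = 414.5296

$414.53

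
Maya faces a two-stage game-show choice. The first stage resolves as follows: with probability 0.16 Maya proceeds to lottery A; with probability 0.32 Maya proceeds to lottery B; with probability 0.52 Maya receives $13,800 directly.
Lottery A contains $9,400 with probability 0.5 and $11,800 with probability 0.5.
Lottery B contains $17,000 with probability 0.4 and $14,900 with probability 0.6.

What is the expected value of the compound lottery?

$13,908.80

EV(A) = 0.5 × 9400 + 0.5 × 11800 = 4700 + 5900 = 10600
EV(B) = 0.4 × 17000 + 0.6 × 14900 = 6800 + 8940 = 15740
Branch C: 13800 (certain)
Overall = 0.16 × 10600 + 0.32 × 15740 + 0.52 × 13800 = 1696 + 5036.8 + 7176 = 13908.8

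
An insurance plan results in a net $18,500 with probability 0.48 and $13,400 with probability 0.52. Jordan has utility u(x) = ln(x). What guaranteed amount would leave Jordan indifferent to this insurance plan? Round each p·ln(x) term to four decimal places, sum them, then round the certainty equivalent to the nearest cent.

E[u] = 0.48·ln(18500) + 0.52·ln(13400) = 4.7163 + 4.9416 = 9.6579
CE = e^9.6579 ≈ 15644.90

$15,644.90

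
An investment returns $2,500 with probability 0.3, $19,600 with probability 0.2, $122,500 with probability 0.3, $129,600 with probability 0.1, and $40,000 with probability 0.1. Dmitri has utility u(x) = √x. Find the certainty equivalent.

E[u] = 0.3·√2500 + 0.2·√19600 + 0.3·√122500 + 0.1·√129600 + 0.1·√40000 = 0.3·50 + 0.2·140 + 0.3·350 + 0.1·360 + 0.1·200 = 204
CE = (204)² = 41616

$41,616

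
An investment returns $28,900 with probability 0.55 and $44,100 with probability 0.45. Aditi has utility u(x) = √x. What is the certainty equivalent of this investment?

$35,344

E[u] = 0.55·√28900 + 0.45·√44100 = 0.55·170 + 0.45·210 = 188
CE = (188)² = 35344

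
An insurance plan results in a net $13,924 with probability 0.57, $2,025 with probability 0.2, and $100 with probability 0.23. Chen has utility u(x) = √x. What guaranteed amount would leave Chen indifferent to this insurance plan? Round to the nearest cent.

E[u] = 0.57·√13924 + 0.2·√2025 + 0.23·√100 = 0.57·118 + 0.2·45 + 0.23·10 = 78.56
CE = (78.56)² = 6171.6736

$6,171.67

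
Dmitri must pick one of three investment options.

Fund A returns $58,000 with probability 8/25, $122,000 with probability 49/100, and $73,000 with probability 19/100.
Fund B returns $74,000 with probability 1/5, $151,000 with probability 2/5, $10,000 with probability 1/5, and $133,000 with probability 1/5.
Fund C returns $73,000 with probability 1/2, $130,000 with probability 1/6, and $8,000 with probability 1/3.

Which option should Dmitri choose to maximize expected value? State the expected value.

Fund B ($103,800)

Fund A = 8/25 × 58000 + 49/100 × 122000 + 19/100 × 73000 = 18560 + 59780 + 13870 = 92210
Fund B = 1/5 × 74000 + 2/5 × 151000 + 1/5 × 10000 + 1/5 × 133000 = 14800 + 60400 + 2000 + 26600 = 103800
Fund C = 1/2 × 73000 + 1/6 × 130000 + 1/3 × 8000 = 36500 + 21666.6667 + 2666.6667 = 60833.3333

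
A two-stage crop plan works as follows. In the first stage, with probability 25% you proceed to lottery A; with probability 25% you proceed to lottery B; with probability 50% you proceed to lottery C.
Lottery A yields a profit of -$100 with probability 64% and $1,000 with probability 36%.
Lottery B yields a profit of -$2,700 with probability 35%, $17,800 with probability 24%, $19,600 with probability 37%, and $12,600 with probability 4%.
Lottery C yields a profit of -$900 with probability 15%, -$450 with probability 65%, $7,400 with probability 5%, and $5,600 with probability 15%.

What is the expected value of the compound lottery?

$3,236

EV(A) = 0.64 × (-100) + 0.36 × 1000 = -64 + 360 = 296
EV(B) = 0.35 × (-2700) + 0.24 × 17800 + 0.37 × 19600 + 0.04 × 12600 = -945 + 4272 + 7252 + 504 = 11083
EV(C) = 0.15 × (-900) + 0.65 × (-450) + 0.05 × 7400 + 0.15 × 5600 = -135 − 292.5 + 370 + 840 = 782.5
Overall = 0.25 × 296 + 0.25 × 11083 + 0.5 × 782.5 = 74 + 2770.75 + 391.25 = 3236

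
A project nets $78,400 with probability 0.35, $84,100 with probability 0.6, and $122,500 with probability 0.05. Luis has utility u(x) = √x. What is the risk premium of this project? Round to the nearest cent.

$214.75

E[u] = 0.35·√78400 + 0.6·√84100 + 0.05·√122500 = 0.35·280 + 0.6·290 + 0.05·350 = 289.5
CE = (289.5)² = 83810.25
Risk premium = EV − CE = 84025 − 83810.25 = 214.75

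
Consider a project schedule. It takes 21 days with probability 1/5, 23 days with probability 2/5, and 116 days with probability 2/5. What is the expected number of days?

EV = 1/5 × 21 + 2/5 × 23 + 2/5 × 116 = 4.2 + 9.2 + 46.4 = 59.8

59.8 days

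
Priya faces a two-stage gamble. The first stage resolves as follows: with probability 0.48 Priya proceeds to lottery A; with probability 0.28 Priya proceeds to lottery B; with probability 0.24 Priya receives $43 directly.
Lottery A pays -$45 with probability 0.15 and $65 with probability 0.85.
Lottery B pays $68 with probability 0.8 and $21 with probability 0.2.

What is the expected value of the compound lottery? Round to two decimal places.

EV(A) = 0.15 × (-45) + 0.85 × 65 = -6.75 + 55.25 = 48.5
EV(B) = 0.8 × 68 + 0.2 × 21 = 54.4 + 4.2 = 58.6
Branch C: 43 (certain)
Overall = 0.48 × 48.5 + 0.28 × 58.6 + 0.24 × 43 = 23.28 + 16.408 + 10.32 = 50.008

$50.01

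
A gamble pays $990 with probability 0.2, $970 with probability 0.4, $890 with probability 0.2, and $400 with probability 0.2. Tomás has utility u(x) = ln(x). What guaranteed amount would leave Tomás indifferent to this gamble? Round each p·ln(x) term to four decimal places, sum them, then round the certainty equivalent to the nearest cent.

E[u] = 0.2·ln(990) + 0.4·ln(970) + 0.2·ln(890) + 0.2·ln(400) = 1.3795 + 2.7509 + 1.3582 + 1.1983 = 6.6869
CE = e^6.6869 ≈ 801.83

$801.83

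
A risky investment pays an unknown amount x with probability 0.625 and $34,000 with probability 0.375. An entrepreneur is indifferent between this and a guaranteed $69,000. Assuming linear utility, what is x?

x = $90,000

0.625·x + 0.375·34000 = 69000
0.625·x = 69000 − 12750 = 56250
x = 56250 / 0.625 = 90000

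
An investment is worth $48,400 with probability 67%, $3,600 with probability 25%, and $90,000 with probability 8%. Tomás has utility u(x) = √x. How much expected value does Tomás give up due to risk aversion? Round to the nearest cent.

$5,783.04

E[u] = 0.67·√48400 + 0.25·√3600 + 0.08·√90000 = 0.67·220 + 0.25·60 + 0.08·300 = 186.4
CE = (186.4)² = 34744.96
Risk premium = EV − CE = 40528 − 34744.96 = 5783.04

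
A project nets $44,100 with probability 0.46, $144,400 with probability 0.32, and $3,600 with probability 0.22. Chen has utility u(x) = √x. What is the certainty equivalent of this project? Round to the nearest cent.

E[u] = 0.46·√44100 + 0.32·√144400 + 0.22·√3600 = 0.46·210 + 0.32·380 + 0.22·60 = 231.4
CE = (231.4)² = 53545.96

$53,545.96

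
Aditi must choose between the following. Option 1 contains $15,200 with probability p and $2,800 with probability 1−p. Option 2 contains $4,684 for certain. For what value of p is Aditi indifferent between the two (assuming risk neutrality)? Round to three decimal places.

p = 0.152

p·15200 + (1−p)·2800 = 4684
12400p + 2800 = 4684
p = (4684 − 2800) / 12400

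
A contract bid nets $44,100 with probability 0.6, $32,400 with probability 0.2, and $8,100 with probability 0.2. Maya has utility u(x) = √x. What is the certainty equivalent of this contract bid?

$32,400

E[u] = 0.6·√44100 + 0.2·√32400 + 0.2·√8100 = 0.6·210 + 0.2·180 + 0.2·90 = 180
CE = (180)² = 32400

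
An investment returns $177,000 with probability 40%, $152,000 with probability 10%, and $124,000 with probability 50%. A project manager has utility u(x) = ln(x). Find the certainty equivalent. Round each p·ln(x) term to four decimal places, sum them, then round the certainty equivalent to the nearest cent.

E[u] = 0.4·ln(177000) + 0.1·ln(152000) + 0.5·ln(124000) = 4.8336 + 1.1932 + 5.8640 = 11.8908
CE = e^11.8908 ≈ 145917.99

$145,917.99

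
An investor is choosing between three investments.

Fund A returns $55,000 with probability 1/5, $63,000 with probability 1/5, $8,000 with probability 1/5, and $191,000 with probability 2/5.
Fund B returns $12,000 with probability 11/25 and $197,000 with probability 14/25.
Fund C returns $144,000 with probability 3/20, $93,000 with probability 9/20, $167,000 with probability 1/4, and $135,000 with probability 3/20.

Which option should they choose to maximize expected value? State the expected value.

Fund C ($125,450)

Fund A = 1/5 × 55000 + 1/5 × 63000 + 1/5 × 8000 + 2/5 × 191000 = 11000 + 12600 + 1600 + 76400 = 101600
Fund B = 11/25 × 12000 + 14/25 × 197000 = 5280 + 110320 = 115600
Fund C = 3/20 × 144000 + 9/20 × 93000 + 1/4 × 167000 + 3/20 × 135000 = 21600 + 41850 + 41750 + 20250 = 125450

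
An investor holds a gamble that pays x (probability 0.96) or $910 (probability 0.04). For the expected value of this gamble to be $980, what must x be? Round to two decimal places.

x = $982.92

0.96·x + 0.04·910 = 980
0.96·x = 980 − 36.4 = 943.6
x = 943.6 / 0.96 = 982.9167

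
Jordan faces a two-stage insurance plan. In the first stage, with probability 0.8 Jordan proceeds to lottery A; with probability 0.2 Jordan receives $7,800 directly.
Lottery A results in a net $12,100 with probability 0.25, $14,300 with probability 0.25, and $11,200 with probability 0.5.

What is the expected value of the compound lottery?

$11,320

EV(A) = 0.25 × 12100 + 0.25 × 14300 + 0.5 × 11200 = 3025 + 3575 + 5600 = 12200
Branch B: 7800 (certain)
Overall = 0.8 × 12200 + 0.2 × 7800 = 9760 + 1560 = 11320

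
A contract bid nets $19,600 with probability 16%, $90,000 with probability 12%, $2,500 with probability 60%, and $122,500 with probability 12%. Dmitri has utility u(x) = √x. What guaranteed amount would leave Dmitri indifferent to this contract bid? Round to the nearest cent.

$17,004.16

E[u] = 0.16·√19600 + 0.12·√90000 + 0.6·√2500 + 0.12·√122500 = 0.16·140 + 0.12·300 + 0.6·50 + 0.12·350 = 130.4
CE = (130.4)² = 17004.16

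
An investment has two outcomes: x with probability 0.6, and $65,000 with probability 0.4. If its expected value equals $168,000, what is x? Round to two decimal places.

0.6·x + 0.4·65000 = 168000
0.6·x = 168000 − 26000 = 142000
x = 142000 / 0.6 = 236666.6667

x = $236,666.67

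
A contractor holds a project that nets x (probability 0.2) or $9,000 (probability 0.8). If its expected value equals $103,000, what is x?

0.2·x + 0.8·9000 = 103000
0.2·x = 103000 − 7200 = 95800
x = 95800 / 0.2 = 479000

x = $479,000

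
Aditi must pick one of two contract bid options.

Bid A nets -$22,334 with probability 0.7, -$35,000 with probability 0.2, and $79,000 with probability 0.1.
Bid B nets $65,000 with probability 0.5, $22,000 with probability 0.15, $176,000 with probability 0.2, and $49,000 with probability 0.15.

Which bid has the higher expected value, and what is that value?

Bid B ($78,350)

Bid A = 0.7 × (-22334) + 0.2 × (-35000) + 0.1 × 79000 = -15633.8 − 7000 + 7900 = -14733.8
Bid B = 0.5 × 65000 + 0.15 × 22000 + 0.2 × 176000 + 0.15 × 49000 = 32500 + 3300 + 35200 + 7350 = 78350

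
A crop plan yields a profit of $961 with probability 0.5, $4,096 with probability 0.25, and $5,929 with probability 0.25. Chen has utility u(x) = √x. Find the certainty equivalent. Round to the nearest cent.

$2,575.56

E[u] = 0.5·√961 + 0.25·√4096 + 0.25·√5929 = 0.5·31 + 0.25·64 + 0.25·77 = 50.75
CE = (50.75)² = 2575.5625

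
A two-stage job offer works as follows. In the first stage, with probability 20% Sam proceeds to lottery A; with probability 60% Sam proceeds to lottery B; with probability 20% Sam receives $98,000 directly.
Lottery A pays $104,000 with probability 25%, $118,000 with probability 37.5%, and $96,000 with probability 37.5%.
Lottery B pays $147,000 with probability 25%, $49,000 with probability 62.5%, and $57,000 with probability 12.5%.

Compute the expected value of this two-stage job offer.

$85,550

EV(A) = 0.25 × 104000 + 0.375 × 118000 + 0.375 × 96000 = 26000 + 44250 + 36000 = 106250
EV(B) = 0.25 × 147000 + 0.625 × 49000 + 0.125 × 57000 = 36750 + 30625 + 7125 = 74500
Branch C: 98000 (certain)
Overall = 0.2 × 106250 + 0.6 × 74500 + 0.2 × 98000 = 21250 + 44700 + 19600 = 85550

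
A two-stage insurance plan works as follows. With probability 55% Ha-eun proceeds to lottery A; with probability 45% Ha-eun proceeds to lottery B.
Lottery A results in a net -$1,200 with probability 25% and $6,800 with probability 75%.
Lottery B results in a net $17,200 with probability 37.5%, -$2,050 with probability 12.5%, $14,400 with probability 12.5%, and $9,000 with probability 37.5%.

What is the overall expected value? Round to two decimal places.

$7,755.94

EV(A) = 0.25 × (-1200) + 0.75 × 6800 = -300 + 5100 = 4800
EV(B) = 0.375 × 17200 + 0.125 × (-2050) + 0.125 × 14400 + 0.375 × 9000 = 6450 − 256.25 + 1800 + 3375 = 11368.75
Overall = 0.55 × 4800 + 0.45 × 11368.75 = 2640 + 5115.9375 = 7755.9375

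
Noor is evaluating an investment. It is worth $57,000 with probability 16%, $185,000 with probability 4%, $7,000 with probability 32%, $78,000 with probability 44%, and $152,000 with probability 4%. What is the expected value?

EV = 0.16 × 57000 + 0.04 × 185000 + 0.32 × 7000 + 0.44 × 78000 + 0.04 × 152000 = 9120 + 7400 + 2240 + 34320 + 6080 = 59160

$59,160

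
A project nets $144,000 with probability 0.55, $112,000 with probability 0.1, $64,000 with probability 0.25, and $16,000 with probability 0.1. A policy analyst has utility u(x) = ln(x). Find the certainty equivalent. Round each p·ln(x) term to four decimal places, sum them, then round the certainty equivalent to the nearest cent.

E[u] = 0.55·ln(144000) + 0.1·ln(112000) + 0.25·ln(64000) + 0.1·ln(16000) = 6.5327 + 1.1626 + 2.7667 + 0.9680 = 11.4300
CE = e^11.4300 ≈ 92041.97

$92,041.97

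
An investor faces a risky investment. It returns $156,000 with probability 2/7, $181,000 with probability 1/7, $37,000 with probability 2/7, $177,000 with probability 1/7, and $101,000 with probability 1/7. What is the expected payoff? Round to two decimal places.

$120,714.29

EV = 2/7 × 156000 + 1/7 × 181000 + 2/7 × 37000 + 1/7 × 177000 + 1/7 × 101000 = 44571.4286 + 25857.1429 + 10571.4286 + 25285.7143 + 14428.5714 = 120714.2857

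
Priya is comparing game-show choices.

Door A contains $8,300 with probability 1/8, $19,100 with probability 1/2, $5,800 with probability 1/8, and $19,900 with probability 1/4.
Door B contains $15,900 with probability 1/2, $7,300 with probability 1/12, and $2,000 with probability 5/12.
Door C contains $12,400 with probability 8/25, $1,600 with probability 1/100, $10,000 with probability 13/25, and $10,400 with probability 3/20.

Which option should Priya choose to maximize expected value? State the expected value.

Door A = 1/8 × 8300 + 1/2 × 19100 + 1/8 × 5800 + 1/4 × 19900 = 1037.5 + 9550 + 725 + 4975 = 16287.5
Door B = 1/2 × 15900 + 1/12 × 7300 + 5/12 × 2000 = 7950 + 608.3333 + 833.3333 = 9391.6667
Door C = 8/25 × 12400 + 1/100 × 1600 + 13/25 × 10000 + 3/20 × 10400 = 3968 + 16 + 5200 + 1560 = 10744

Door A ($16,287.50)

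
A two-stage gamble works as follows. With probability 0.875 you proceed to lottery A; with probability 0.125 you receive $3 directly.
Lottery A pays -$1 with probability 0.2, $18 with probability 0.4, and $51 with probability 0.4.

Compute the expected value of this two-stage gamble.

$24.35

EV(A) = 0.2 × (-1) + 0.4 × 18 + 0.4 × 51 = -0.2 + 7.2 + 20.4 = 27.4
Branch B: 3 (certain)
Overall = 0.875 × 27.4 + 0.125 × 3 = 23.975 + 0.375 = 24.35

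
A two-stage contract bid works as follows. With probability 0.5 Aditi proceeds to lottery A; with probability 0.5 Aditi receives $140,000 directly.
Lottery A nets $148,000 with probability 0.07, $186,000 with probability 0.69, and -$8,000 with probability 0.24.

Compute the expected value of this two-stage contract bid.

EV(A) = 0.07 × 148000 + 0.69 × 186000 + 0.24 × (-8000) = 10360 + 128340 − 1920 = 136780
Branch B: 140000 (certain)
Overall = 0.5 × 136780 + 0.5 × 140000 = 68390 + 70000 = 138390

$138,390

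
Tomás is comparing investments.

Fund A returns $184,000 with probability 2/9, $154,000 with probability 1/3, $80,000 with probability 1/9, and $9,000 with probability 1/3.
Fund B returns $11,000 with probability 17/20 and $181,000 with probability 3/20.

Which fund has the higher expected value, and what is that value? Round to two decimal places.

Fund A ($104,111.11)

Fund A = 2/9 × 184000 + 1/3 × 154000 + 1/9 × 80000 + 1/3 × 9000 = 40888.8889 + 51333.3333 + 8888.8889 + 3000 = 104111.1111
Fund B = 17/20 × 11000 + 3/20 × 181000 = 9350 + 27150 = 36500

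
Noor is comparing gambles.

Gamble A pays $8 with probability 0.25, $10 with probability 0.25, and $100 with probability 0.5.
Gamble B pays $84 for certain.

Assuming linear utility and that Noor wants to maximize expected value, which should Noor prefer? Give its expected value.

Gamble B ($84)

Gamble A = 0.25 × 8 + 0.25 × 10 + 0.5 × 100 = 2 + 2.5 + 50 = 54.5
Gamble B: 84 (certain)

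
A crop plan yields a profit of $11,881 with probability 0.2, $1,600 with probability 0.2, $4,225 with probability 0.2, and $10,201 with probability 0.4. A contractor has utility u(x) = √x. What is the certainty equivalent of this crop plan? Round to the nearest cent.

E[u] = 0.2·√11881 + 0.2·√1600 + 0.2·√4225 + 0.4·√10201 = 0.2·109 + 0.2·40 + 0.2·65 + 0.4·101 = 83.2
CE = (83.2)² = 6922.24

$6,922.24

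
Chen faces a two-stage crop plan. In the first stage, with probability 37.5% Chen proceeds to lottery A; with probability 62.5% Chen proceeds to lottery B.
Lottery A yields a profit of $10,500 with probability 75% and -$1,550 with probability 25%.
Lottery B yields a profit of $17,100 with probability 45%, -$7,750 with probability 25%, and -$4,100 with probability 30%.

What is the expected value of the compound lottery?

EV(A) = 0.75 × 10500 + 0.25 × (-1550) = 7875 − 387.5 = 7487.5
EV(B) = 0.45 × 17100 + 0.25 × (-7750) + 0.3 × (-4100) = 7695 − 1937.5 − 1230 = 4527.5
Overall = 0.375 × 7487.5 + 0.625 × 4527.5 = 2807.8125 + 2829.6875 = 5637.5

$5,637.50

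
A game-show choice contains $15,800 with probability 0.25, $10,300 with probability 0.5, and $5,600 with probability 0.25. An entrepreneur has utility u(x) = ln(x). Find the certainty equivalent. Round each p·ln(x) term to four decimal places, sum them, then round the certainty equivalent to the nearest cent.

E[u] = 0.25·ln(15800) + 0.5·ln(10300) + 0.25·ln(5600) = 2.4169 + 4.6199 + 2.1576 = 9.1944
CE = e^9.1944 ≈ 9841.86

$9,841.86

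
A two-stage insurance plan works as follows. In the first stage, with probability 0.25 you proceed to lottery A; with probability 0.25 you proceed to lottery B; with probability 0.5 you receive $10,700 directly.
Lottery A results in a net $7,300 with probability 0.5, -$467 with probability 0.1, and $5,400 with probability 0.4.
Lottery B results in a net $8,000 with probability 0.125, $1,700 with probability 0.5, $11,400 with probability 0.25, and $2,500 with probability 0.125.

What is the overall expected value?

$8,043.95

EV(A) = 0.5 × 7300 + 0.1 × (-467) + 0.4 × 5400 = 3650 − 46.7 + 2160 = 5763.3
EV(B) = 0.125 × 8000 + 0.5 × 1700 + 0.25 × 11400 + 0.125 × 2500 = 1000 + 850 + 2850 + 312.5 = 5012.5
Branch C: 10700 (certain)
Overall = 0.25 × 5763.3 + 0.25 × 5012.5 + 0.5 × 10700 = 1440.825 + 1253.125 + 5350 = 8043.95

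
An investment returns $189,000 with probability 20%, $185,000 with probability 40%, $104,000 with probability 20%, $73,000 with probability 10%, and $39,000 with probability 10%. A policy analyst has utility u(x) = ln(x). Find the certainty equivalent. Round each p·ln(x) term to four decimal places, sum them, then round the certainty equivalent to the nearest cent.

$129,107.41

E[u] = 0.2·ln(189000) + 0.4·ln(185000) + 0.2·ln(104000) + 0.1·ln(73000) + 0.1·ln(39000) = 2.4299 + 4.8512 + 2.3104 + 1.1198 + 1.0571 = 11.7684
CE = e^11.7684 ≈ 129107.41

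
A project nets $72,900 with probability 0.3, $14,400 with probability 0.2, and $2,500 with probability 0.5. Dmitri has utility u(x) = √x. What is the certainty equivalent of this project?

E[u] = 0.3·√72900 + 0.2·√14400 + 0.5·√2500 = 0.3·270 + 0.2·120 + 0.5·50 = 130
CE = (130)² = 16900

$16,900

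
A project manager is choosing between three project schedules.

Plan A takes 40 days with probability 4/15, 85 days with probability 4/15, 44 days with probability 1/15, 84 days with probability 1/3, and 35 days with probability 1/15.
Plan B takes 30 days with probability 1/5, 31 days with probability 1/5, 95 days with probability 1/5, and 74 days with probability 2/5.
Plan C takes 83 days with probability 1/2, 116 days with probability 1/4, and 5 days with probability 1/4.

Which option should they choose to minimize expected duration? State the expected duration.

Plan A = 4/15 × 40 + 4/15 × 85 + 1/15 × 44 + 1/3 × 84 + 1/15 × 35 = 10.6667 + 22.6667 + 2.9333 + 28 + 2.3333 = 66.6
Plan B = 1/5 × 30 + 1/5 × 31 + 1/5 × 95 + 2/5 × 74 = 6 + 6.2 + 19 + 29.6 = 60.8
Plan C = 1/2 × 83 + 1/4 × 116 + 1/4 × 5 = 41.5 + 29 + 1.25 = 71.75

Plan B (60.8 days)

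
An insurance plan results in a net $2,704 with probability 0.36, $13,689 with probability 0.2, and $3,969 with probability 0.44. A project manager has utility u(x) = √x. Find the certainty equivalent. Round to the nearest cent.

$4,877.63

E[u] = 0.36·√2704 + 0.2·√13689 + 0.44·√3969 = 0.36·52 + 0.2·117 + 0.44·63 = 69.84
CE = (69.84)² = 4877.6256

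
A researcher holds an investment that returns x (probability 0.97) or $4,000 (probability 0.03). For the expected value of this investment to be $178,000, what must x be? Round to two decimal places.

x = $183,381.44

0.97·x + 0.03·4000 = 178000
0.97·x = 178000 − 120 = 177880
x = 177880 / 0.97 = 183381.4433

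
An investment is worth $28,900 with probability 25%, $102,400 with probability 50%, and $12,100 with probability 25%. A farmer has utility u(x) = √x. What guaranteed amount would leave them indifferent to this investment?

$52,900

E[u] = 0.25·√28900 + 0.5·√102400 + 0.25·√12100 = 0.25·170 + 0.5·320 + 0.25·110 = 230
CE = (230)² = 52900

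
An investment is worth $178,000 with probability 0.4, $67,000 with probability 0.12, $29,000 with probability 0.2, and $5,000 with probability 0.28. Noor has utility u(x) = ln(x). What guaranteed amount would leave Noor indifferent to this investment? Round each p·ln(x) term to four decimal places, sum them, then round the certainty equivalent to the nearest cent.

E[u] = 0.4·ln(178000) + 0.12·ln(67000) + 0.2·ln(29000) + 0.28·ln(5000) = 4.8358 + 1.3335 + 2.0550 + 2.3848 = 10.6091
CE = e^10.6091 ≈ 40501.73

$40,501.73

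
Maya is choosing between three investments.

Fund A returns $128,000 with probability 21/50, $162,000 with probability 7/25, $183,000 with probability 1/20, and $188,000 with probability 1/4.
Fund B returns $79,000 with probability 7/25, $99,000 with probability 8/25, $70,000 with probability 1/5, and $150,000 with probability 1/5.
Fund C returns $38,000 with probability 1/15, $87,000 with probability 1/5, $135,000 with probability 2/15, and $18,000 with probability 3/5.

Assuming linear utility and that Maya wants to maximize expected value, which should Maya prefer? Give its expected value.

Fund A ($155,270)

Fund A = 21/50 × 128000 + 7/25 × 162000 + 1/20 × 183000 + 1/4 × 188000 = 53760 + 45360 + 9150 + 47000 = 155270
Fund B = 7/25 × 79000 + 8/25 × 99000 + 1/5 × 70000 + 1/5 × 150000 = 22120 + 31680 + 14000 + 30000 = 97800
Fund C = 1/15 × 38000 + 1/5 × 87000 + 2/15 × 135000 + 3/5 × 18000 = 2533.3333 + 17400 + 18000 + 10800 = 48733.3333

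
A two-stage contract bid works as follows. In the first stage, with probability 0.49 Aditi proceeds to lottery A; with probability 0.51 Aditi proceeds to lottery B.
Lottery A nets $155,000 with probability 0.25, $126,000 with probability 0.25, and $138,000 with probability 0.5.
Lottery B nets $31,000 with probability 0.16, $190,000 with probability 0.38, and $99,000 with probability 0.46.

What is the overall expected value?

$130,809.50

EV(A) = 0.25 × 155000 + 0.25 × 126000 + 0.5 × 138000 = 38750 + 31500 + 69000 = 139250
EV(B) = 0.16 × 31000 + 0.38 × 190000 + 0.46 × 99000 = 4960 + 72200 + 45540 = 122700
Overall = 0.49 × 139250 + 0.51 × 122700 = 68232.5 + 62577 = 130809.5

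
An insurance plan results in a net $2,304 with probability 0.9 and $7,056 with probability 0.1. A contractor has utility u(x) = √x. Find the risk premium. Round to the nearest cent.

E[u] = 0.9·√2304 + 0.1·√7056 = 0.9·48 + 0.1·84 = 51.6
CE = (51.6)² = 2662.56
Risk premium = EV − CE = 2779.2 − 2662.56 = 116.64

$116.64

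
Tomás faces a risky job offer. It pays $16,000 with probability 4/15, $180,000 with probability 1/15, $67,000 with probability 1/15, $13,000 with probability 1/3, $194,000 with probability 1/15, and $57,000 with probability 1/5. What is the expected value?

$49,400

EV = 4/15 × 16000 + 1/15 × 180000 + 1/15 × 67000 + 1/3 × 13000 + 1/15 × 194000 + 1/5 × 57000 = 4266.6667 + 12000 + 4466.6667 + 4333.3333 + 12933.3333 + 11400 = 49400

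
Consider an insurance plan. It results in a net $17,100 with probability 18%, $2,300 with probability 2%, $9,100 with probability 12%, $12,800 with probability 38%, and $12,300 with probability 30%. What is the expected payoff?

EV = 0.18 × 17100 + 0.02 × 2300 + 0.12 × 9100 + 0.38 × 12800 + 0.3 × 12300 = 3078 + 46 + 1092 + 4864 + 3690 = 12770

$12,770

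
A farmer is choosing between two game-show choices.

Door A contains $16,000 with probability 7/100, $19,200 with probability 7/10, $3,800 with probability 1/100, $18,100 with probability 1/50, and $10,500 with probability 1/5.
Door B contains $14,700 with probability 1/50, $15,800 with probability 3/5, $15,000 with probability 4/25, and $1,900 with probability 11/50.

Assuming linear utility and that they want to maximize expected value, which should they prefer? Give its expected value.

Door A ($17,060)

Door A = 7/100 × 16000 + 7/10 × 19200 + 1/100 × 3800 + 1/50 × 18100 + 1/5 × 10500 = 1120 + 13440 + 38 + 362 + 2100 = 17060
Door B = 1/50 × 14700 + 3/5 × 15800 + 4/25 × 15000 + 11/50 × 1900 = 294 + 9480 + 2400 + 418 = 12592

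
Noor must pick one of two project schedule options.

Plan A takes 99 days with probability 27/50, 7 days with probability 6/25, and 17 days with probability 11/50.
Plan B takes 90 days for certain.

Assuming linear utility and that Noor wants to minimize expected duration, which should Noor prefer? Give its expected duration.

Plan A = 27/50 × 99 + 6/25 × 7 + 11/50 × 17 = 53.46 + 1.68 + 3.74 = 58.88
Plan B: 90 (certain)

Plan A (58.88 days)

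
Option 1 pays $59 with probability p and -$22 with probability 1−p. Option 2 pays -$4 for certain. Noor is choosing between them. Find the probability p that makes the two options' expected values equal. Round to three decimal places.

p = 0.222

p·59 + (1−p)·(-22) = -4
81p − 22 = -4
p = (-4 + 22) / 81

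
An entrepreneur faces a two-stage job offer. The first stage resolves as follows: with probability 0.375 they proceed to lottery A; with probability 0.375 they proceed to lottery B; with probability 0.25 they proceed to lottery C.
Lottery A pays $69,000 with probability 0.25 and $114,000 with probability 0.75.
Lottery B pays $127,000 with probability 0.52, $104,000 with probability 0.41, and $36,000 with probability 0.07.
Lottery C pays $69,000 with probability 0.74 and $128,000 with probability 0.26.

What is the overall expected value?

$101,316.25

EV(A) = 0.25 × 69000 + 0.75 × 114000 = 17250 + 85500 = 102750
EV(B) = 0.52 × 127000 + 0.41 × 104000 + 0.07 × 36000 = 66040 + 42640 + 2520 = 111200
EV(C) = 0.74 × 69000 + 0.26 × 128000 = 51060 + 33280 = 84340
Overall = 0.375 × 102750 + 0.375 × 111200 + 0.25 × 84340 = 38531.25 + 41700 + 21085 = 101316.25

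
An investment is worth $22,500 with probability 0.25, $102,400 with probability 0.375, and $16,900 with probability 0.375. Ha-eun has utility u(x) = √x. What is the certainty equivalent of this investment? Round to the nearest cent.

E[u] = 0.25·√22500 + 0.375·√102400 + 0.375·√16900 = 0.25·150 + 0.375·320 + 0.375·130 = 206.25
CE = (206.25)² = 42539.0625

$42,539.06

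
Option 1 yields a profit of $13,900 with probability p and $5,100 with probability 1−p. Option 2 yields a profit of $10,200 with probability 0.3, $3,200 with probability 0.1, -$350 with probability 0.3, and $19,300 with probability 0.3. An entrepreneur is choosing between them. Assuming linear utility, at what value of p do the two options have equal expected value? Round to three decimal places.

p = 0.451

EV(Option 2) = 0.3 × 10200 + 0.1 × 3200 + 0.3 × (-350) + 0.3 × 19300 = 3060 + 320 − 105 + 5790 = 9065
p·13900 + (1−p)·5100 = 9065
8800p + 5100 = 9065
p = (9065 − 5100) / 8800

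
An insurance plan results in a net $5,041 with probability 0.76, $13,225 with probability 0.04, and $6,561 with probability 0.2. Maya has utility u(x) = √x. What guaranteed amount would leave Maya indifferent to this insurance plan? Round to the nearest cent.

$5,589.06

E[u] = 0.76·√5041 + 0.04·√13225 + 0.2·√6561 = 0.76·71 + 0.04·115 + 0.2·81 = 74.76
CE = (74.76)² = 5589.0576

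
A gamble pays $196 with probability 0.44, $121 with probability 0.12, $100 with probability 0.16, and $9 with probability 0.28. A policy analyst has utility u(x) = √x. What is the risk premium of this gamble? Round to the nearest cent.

$20.87

E[u] = 0.44·√196 + 0.12·√121 + 0.16·√100 + 0.28·√9 = 0.44·14 + 0.12·11 + 0.16·10 + 0.28·3 = 9.92
CE = (9.92)² = 98.4064
Risk premium = EV − CE = 119.28 − 98.4064 = 20.8736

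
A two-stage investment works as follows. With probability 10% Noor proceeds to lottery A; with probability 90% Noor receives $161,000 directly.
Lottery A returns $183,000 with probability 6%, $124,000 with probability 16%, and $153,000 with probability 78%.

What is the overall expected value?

EV(A) = 0.06 × 183000 + 0.16 × 124000 + 0.78 × 153000 = 10980 + 19840 + 119340 = 150160
Branch B: 161000 (certain)
Overall = 0.1 × 150160 + 0.9 × 161000 = 15016 + 144900 = 159916

$159,916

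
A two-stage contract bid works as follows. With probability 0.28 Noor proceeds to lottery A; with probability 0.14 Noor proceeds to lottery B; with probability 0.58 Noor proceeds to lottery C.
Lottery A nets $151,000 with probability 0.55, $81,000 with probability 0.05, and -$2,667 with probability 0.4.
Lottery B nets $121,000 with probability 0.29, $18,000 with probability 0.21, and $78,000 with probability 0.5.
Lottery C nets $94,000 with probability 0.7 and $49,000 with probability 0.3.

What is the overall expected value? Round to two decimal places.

EV(A) = 0.55 × 151000 + 0.05 × 81000 + 0.4 × (-2667) = 83050 + 4050 − 1066.8 = 86033.2
EV(B) = 0.29 × 121000 + 0.21 × 18000 + 0.5 × 78000 = 35090 + 3780 + 39000 = 77870
EV(C) = 0.7 × 94000 + 0.3 × 49000 = 65800 + 14700 = 80500
Overall = 0.28 × 86033.2 + 0.14 × 77870 + 0.58 × 80500 = 24089.296 + 10901.8 + 46690 = 81681.096

$81,681.10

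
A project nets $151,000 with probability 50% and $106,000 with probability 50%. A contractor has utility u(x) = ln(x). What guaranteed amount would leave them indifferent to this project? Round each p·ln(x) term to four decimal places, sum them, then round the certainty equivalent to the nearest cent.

E[u] = 0.5·ln(151000) + 0.5·ln(106000) = 5.9625 + 5.7856 = 11.7481
CE = e^11.7481 ≈ 126512.96

$126,512.96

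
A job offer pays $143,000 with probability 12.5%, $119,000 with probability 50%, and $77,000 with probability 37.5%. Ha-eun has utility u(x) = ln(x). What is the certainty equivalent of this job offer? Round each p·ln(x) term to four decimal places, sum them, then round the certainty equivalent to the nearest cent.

$103,414.45

E[u] = 0.125·ln(143000) + 0.5·ln(119000) + 0.375·ln(77000) = 1.4838 + 5.8434 + 4.2193 = 11.5465
CE = e^11.5465 ≈ 103414.45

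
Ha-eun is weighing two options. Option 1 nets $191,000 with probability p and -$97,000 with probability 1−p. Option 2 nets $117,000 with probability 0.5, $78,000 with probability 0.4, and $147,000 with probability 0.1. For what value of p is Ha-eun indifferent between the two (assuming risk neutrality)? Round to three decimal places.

p = 0.699

EV(Option 2) = 0.5 × 117000 + 0.4 × 78000 + 0.1 × 147000 = 58500 + 31200 + 14700 = 104400
p·191000 + (1−p)·(-97000) = 104400
288000p − 97000 = 104400
p = (104400 + 97000) / 288000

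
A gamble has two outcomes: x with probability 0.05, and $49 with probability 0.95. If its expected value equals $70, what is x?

x = $469

0.05·x + 0.95·49 = 70
0.05·x = 70 − 46.55 = 23.45
x = 23.45 / 0.05 = 469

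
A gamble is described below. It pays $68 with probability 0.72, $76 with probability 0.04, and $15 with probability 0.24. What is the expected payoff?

$55.60

EV = 0.72 × 68 + 0.04 × 76 + 0.24 × 15 = 48.96 + 3.04 + 3.6 = 55.6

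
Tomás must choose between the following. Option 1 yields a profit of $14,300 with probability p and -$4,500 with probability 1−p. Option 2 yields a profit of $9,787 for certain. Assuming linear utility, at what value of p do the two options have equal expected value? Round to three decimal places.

p·14300 + (1−p)·(-4500) = 9787
18800p − 4500 = 9787
p = (9787 + 4500) / 18800

p = 0.760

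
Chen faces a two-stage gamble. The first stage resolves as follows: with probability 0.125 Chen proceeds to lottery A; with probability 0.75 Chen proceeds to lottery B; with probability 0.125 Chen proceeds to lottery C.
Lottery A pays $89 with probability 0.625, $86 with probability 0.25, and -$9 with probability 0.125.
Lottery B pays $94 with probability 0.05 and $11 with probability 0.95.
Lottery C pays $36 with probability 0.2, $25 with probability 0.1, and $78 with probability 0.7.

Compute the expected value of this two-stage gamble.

$28.90

EV(A) = 0.625 × 89 + 0.25 × 86 + 0.125 × (-9) = 55.625 + 21.5 − 1.125 = 76
EV(B) = 0.05 × 94 + 0.95 × 11 = 4.7 + 10.45 = 15.15
EV(C) = 0.2 × 36 + 0.1 × 25 + 0.7 × 78 = 7.2 + 2.5 + 54.6 = 64.3
Overall = 0.125 × 76 + 0.75 × 15.15 + 0.125 × 64.3 = 9.5 + 11.3625 + 8.0375 = 28.9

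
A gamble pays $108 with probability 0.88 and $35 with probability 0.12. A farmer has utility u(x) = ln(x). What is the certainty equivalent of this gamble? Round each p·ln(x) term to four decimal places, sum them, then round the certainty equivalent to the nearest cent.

E[u] = 0.88·ln(108) + 0.12·ln(35) = 4.1203 + 0.4266 = 4.5469
CE = e^4.5469 ≈ 94.34

$94.34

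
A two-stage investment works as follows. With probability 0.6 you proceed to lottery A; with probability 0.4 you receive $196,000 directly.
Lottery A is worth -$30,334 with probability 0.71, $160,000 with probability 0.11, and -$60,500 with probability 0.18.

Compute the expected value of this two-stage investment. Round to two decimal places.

$69,503.72

EV(A) = 0.71 × (-30334) + 0.11 × 160000 + 0.18 × (-60500) = -21537.14 + 17600 − 10890 = -14827.14
Branch B: 196000 (certain)
Overall = 0.6 × (-14827.14) + 0.4 × 196000 = -8896.284 + 78400 = 69503.716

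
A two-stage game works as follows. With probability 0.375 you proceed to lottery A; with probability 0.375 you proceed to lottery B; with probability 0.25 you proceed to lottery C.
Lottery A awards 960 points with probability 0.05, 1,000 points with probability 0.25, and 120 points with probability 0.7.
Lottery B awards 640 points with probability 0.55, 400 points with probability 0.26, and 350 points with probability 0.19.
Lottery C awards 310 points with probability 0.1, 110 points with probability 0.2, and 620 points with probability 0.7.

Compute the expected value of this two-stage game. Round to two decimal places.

EV(A) = 0.05 × 960 + 0.25 × 1000 + 0.7 × 120 = 48 + 250 + 84 = 382
EV(B) = 0.55 × 640 + 0.26 × 400 + 0.19 × 350 = 352 + 104 + 66.5 = 522.5
EV(C) = 0.1 × 310 + 0.2 × 110 + 0.7 × 620 = 31 + 22 + 434 = 487
Overall = 0.375 × 382 + 0.375 × 522.5 + 0.25 × 487 = 143.25 + 195.9375 + 121.75 = 460.9375

460.94 points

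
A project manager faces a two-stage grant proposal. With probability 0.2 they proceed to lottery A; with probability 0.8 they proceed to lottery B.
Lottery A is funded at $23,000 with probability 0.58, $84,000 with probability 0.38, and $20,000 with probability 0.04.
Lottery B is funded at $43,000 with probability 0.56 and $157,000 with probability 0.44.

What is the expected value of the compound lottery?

EV(A) = 0.58 × 23000 + 0.38 × 84000 + 0.04 × 20000 = 13340 + 31920 + 800 = 46060
EV(B) = 0.56 × 43000 + 0.44 × 157000 = 24080 + 69080 = 93160
Overall = 0.2 × 46060 + 0.8 × 93160 = 9212 + 74528 = 83740

$83,740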